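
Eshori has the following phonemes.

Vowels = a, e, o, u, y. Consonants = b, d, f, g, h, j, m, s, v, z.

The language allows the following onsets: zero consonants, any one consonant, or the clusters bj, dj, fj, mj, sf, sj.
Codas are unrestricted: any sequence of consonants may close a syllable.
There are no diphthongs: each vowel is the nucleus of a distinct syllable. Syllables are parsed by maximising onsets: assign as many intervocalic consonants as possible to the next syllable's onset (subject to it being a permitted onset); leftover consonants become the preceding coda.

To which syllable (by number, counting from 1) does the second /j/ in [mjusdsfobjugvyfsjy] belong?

3

The vowels are u, o, u, y, y — 5 nuclei, so 5 syllables.
Between /u/ (V1) and /o/ (V2): cluster /sdsf/ — the longest permitted-onset suffix is /sf/; onset = /sf/, preceding coda = /sd/.
Between /o/ (V2) and /u/ (V3): /bj/ is a licit onset in full, so it all attaches to the next syllable.
Between /u/ (V3) and /y/ (V4): /gv/; trying suffixes from longest down, /v/ is the first permitted one, so coda /g/ | onset /v/.
Between /y/ (V4) and /y/ (V5): /fsj/ — longest licit onset from the right is /sj/, leaving /f/ as coda.
Syllabification: mjusd.sfo.bjug.vyf.sjy.
The second /j/ is in the onset of syllable 3 (/bjug/).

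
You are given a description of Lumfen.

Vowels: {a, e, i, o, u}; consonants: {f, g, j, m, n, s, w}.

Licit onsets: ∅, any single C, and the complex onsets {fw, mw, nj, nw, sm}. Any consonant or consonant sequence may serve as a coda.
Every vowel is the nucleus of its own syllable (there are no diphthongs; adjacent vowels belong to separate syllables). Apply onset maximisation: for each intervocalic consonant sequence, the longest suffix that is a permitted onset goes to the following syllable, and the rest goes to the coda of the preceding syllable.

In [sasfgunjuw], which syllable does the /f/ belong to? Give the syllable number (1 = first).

Nuclei (vowels): a, u, u → 3 syllables.
/a…u/ gap (V1→V2): /sfg/; trying suffixes from longest down, /g/ is the first permitted one, so coda /sf/ | onset /g/.
/u…u/ gap (V2→V3): cluster /nj/ — /nj/ is itself a permitted onset, so the whole cluster goes right; preceding coda = ∅.
Putting it together: sasf.gu.njuw.
The /f/ is in the coda of syllable 1 (/sasf/).

1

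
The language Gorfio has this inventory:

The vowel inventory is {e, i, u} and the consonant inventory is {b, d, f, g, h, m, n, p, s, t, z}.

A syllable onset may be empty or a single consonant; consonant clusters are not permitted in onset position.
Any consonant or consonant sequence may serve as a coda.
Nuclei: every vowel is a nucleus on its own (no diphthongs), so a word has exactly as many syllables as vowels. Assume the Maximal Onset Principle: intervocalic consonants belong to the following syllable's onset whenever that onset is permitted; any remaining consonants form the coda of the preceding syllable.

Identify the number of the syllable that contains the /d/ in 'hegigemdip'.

4

Nuclei (vowels): e, i, e, i → 4 syllables.
σ1/σ2 boundary: /g/ is a single consonant, so it becomes the next onset.
σ2/σ3 boundary: just /g/ — single C goes to the following onset.
σ3/σ4 boundary: /md/ — longest licit onset from the right is /d/, leaving /m/ as coda.
So the parse is he.gi.gem.dip.
The /d/ is in the onset of syllable 4 (/dip/).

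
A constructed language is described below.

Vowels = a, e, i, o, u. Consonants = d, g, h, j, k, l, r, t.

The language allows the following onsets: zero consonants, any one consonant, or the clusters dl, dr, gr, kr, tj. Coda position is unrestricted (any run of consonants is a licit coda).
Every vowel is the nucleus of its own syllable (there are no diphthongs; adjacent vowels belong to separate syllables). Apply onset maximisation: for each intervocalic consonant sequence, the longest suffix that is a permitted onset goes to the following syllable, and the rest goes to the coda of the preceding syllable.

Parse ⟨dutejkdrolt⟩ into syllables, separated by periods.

du.tejk.drolt

The vowels are u, e, o — 3 nuclei, so 3 syllables.
/u…e/ gap (V1→V2): /t/ → onset of the next syllable (single consonants are always licit onsets).
/e…o/ gap (V2→V3): cluster /jkdr/ — the longest permitted-onset suffix is /dr/; onset = /dr/, preceding coda = /jk/.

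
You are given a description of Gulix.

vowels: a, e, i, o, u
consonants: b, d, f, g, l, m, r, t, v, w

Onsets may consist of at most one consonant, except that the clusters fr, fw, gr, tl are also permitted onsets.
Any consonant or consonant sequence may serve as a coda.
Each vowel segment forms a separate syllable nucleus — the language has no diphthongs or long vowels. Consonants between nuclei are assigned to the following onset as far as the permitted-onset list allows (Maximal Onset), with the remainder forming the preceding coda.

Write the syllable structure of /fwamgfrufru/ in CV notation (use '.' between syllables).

CCVCC.CCV.CCV

The vowels are a, u, u — 3 nuclei, so 3 syllables.
V1 /a/ – V2 /u/: cluster /mgfr/ — the longest permitted-onset suffix is /fr/; onset = /fr/, preceding coda = /mg/.
V2 /u/ – V3 /u/: /fr/ is a licit onset in full, so it all attaches to the next syllable.
Result: fwamg.fru.fru.
Mapping each syllable to C/V: /fwamg/ → CCVCC, /fru/ → CCV, /fru/ → CCV.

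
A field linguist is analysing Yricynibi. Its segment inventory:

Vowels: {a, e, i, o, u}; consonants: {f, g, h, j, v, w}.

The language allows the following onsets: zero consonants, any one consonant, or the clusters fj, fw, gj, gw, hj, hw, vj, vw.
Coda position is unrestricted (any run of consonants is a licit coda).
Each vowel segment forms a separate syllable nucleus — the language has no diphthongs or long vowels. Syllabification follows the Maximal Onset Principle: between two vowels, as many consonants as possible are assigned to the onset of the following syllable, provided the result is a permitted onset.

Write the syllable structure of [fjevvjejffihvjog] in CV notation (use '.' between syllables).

Vowels present: e, e, i, o; each is a nucleus, giving 4 syllables.
/e…e/ gap (V1→V2): /vvj/; trying suffixes from longest down, /vj/ is the first permitted one, so coda /v/ | onset /vj/.
/e…i/ gap (V2→V3): /jff/; trying suffixes from longest down, /f/ is the first permitted one, so coda /jf/ | onset /f/.
/i…o/ gap (V3→V4): /hvj/ splits as /h/ + /vj/ (/vj/ is the longest suffix that is a licit onset).
Putting it together: fjev.vjejf.fih.vjog.
Mapping each syllable to C/V: /fjev/ → CCVC, /vjejf/ → CCVCC, /fih/ → CVC, /vjog/ → CCVC.

CCVC.CCVCC.CVC.CCVC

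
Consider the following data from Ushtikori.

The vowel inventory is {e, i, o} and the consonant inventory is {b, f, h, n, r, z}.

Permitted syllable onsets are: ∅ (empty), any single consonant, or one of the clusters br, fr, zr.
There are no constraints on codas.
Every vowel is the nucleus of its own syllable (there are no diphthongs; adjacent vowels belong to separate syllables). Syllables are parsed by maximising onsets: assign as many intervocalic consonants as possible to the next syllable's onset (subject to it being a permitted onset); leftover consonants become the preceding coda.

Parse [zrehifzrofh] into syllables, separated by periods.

zre.hif.zrofh

Nuclei (vowels): e, i, o → 3 syllables.
V1 /e/ – V2 /i/: just /h/ — single C goes to the following onset.
V2 /i/ – V3 /o/: /fzr/ splits as /f/ + /zr/ (/zr/ is the longest suffix that is a licit onset).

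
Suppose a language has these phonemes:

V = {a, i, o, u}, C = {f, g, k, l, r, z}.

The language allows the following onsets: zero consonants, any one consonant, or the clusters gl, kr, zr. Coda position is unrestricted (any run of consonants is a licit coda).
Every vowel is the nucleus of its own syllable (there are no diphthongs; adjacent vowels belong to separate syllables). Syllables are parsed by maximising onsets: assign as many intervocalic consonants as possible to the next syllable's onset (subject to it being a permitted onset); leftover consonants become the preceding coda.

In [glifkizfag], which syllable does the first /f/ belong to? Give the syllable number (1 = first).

Nuclei (vowels): i, i, a → 3 syllables.
Between /i/ (V1) and /i/ (V2): cluster /fk/ — the longest permitted-onset suffix is /k/; onset = /k/, preceding coda = /f/.
Between /i/ (V2) and /a/ (V3): cluster /zf/ — the longest permitted-onset suffix is /f/; onset = /f/, preceding coda = /z/.
Syllabification: glif.kiz.fag.
The first /f/ is in the coda of syllable 1 (/glif/).

1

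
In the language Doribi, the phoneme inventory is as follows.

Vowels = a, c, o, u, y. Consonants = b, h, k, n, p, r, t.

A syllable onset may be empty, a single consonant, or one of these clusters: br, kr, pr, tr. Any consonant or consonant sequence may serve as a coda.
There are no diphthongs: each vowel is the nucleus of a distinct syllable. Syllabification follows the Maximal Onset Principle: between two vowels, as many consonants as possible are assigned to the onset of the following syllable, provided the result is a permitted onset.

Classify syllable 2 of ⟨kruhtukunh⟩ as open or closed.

Nuclei (vowels): u, u, u → 3 syllables.
/u…u/ gap (V1→V2): /ht/; trying suffixes from longest down, /t/ is the first permitted one, so coda /h/ | onset /t/.
/u…u/ gap (V2→V3): /k/ is a single consonant, so it becomes the next onset.
Putting it together: kruh.tu.kunh.
Syllable 2 is /tu/; it ends in its nucleus with no coda, so it is open.

open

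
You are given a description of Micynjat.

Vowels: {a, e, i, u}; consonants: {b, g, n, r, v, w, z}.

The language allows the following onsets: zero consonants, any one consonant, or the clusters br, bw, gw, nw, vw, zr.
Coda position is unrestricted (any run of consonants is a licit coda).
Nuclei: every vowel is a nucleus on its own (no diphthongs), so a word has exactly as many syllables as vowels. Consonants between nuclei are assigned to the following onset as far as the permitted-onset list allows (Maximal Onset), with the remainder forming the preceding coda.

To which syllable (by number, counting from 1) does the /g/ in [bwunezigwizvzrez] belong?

4

Vowels present: u, e, i, i, e; each is a nucleus, giving 5 syllables.
V1 /u/ – V2 /e/: /n/ is a single consonant, so it becomes the next onset.
V2 /e/ – V3 /i/: /z/ is a single consonant, so it becomes the next onset.
V3 /i/ – V4 /i/: cluster /gw/ — /gw/ is itself a permitted onset, so the whole cluster goes right; preceding coda = ∅.
V4 /i/ – V5 /e/: cluster /zvzr/ — the longest permitted-onset suffix is /zr/; onset = /zr/, preceding coda = /zv/.
Result: bwu.ne.zi.gwizv.zrez.
The /g/ is in the onset of syllable 4 (/gwizv/).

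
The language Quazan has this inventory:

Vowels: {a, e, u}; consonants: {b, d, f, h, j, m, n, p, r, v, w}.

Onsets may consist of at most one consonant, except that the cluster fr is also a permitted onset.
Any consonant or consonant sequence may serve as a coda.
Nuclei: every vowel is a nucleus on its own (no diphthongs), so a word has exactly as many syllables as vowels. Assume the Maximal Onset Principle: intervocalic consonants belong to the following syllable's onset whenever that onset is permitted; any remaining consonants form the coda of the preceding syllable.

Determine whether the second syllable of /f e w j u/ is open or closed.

open

Vowels present: e, u; each is a nucleus, giving 2 syllables.
V1 /e/ – V2 /u/: /wj/ splits as /w/ + /j/ (/j/ is the longest suffix that is a licit onset).
Result: few.ju.
Syllable 2 is /ju/; it ends in its nucleus with no coda, so it is open.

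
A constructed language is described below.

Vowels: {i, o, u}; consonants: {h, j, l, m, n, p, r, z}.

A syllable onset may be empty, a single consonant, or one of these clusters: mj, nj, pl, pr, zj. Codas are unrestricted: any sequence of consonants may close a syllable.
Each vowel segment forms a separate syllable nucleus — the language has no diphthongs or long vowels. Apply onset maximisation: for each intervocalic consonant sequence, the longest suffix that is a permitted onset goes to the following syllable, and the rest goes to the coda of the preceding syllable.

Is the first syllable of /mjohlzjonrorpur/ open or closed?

closed

Vowels present: o, o, o, u; each is a nucleus, giving 4 syllables.
V1 /o/ – V2 /o/: /hlzj/ — longest licit onset from the right is /zj/, leaving /hl/ as coda.
V2 /o/ – V3 /o/: cluster /nr/ — the longest permitted-onset suffix is /r/; onset = /r/, preceding coda = /n/.
V3 /o/ – V4 /u/: /rp/ — longest licit onset from the right is /p/, leaving /r/ as coda.
Result: mjohl.zjon.ror.pur.
Syllable 1 is /mjohl/ with coda /hl/, so it is closed.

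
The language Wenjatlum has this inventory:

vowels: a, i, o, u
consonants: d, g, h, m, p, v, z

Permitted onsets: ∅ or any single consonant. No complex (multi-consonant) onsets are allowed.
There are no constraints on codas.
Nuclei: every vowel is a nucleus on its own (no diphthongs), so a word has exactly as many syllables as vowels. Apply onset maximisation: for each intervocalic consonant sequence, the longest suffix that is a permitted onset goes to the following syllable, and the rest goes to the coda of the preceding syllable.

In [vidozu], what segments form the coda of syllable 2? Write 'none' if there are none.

Vowels present: i, o, u; each is a nucleus, giving 3 syllables.
σ1/σ2 boundary: just /d/ — single C goes to the following onset.
σ2/σ3 boundary: /z/ is a single consonant, so it becomes the next onset.
Putting it together: vi.do.zu.
Syllable 2 is /do/: onset /d/, nucleus /o/, coda ∅.

none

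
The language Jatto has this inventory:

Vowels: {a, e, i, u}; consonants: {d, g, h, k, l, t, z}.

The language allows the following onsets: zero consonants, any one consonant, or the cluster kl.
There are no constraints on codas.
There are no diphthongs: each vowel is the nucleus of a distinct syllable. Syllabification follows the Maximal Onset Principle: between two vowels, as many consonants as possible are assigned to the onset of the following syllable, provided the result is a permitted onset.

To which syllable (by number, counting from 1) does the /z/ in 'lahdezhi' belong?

2

Vowels present: a, e, i; each is a nucleus, giving 3 syllables.
σ1/σ2 boundary: /hd/ splits as /h/ + /d/ (/d/ is the longest suffix that is a licit onset).
σ2/σ3 boundary: /zh/ — longest licit onset from the right is /h/, leaving /z/ as coda.
So the parse is lah.dez.hi.
The /z/ is in the coda of syllable 2 (/dez/).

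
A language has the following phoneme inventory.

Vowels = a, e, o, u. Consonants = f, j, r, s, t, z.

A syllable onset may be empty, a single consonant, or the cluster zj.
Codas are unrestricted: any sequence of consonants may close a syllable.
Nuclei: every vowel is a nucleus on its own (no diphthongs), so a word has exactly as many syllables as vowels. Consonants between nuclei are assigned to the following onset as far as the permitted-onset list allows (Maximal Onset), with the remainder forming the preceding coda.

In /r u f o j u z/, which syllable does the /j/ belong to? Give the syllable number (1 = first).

The vowels are u, o, u — 3 nuclei, so 3 syllables.
σ1/σ2 boundary: /f/ is a single consonant, so it becomes the next onset.
σ2/σ3 boundary: /j/ → onset of the next syllable (single consonants are always licit onsets).
Result: ru.fo.juz.
The /j/ is in the onset of syllable 3 (/juz/).

3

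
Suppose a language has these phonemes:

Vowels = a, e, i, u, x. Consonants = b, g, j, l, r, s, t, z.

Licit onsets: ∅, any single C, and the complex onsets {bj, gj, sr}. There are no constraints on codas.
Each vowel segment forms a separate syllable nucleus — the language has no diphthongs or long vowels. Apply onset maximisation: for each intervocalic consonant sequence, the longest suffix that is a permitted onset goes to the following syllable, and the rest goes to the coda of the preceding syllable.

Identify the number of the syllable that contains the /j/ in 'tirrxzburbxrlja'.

Vowels present: i, x, u, x, a; each is a nucleus, giving 5 syllables.
Between /i/ (V1) and /x/ (V2): /rr/ — longest licit onset from the right is /r/, leaving /r/ as coda.
Between /x/ (V2) and /u/ (V3): /zb/ splits as /z/ + /b/ (/b/ is the longest suffix that is a licit onset).
Between /u/ (V3) and /x/ (V4): /rb/ — longest licit onset from the right is /b/, leaving /r/ as coda.
Between /x/ (V4) and /a/ (V5): cluster /rlj/ — the longest permitted-onset suffix is /j/; onset = /j/, preceding coda = /rl/.
Putting it together: tir.rxz.bur.bxrl.ja.
The /j/ is in the onset of syllable 5 (/ja/).

5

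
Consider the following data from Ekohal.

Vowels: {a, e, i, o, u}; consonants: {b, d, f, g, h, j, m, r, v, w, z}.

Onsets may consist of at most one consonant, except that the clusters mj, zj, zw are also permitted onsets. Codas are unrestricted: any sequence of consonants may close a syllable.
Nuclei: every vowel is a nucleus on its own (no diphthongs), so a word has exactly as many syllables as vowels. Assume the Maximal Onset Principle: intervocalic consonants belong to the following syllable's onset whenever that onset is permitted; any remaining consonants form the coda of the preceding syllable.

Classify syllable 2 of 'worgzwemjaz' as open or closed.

The vowels are o, e, a — 3 nuclei, so 3 syllables.
Between /o/ (V1) and /e/ (V2): /rgzw/ splits as /rg/ + /zw/ (/zw/ is the longest suffix that is a licit onset).
Between /e/ (V2) and /a/ (V3): /mj/ is a licit onset in full, so it all attaches to the next syllable.
Result: worg.zwe.mjaz.
Syllable 2 is /zwe/; it ends in its nucleus with no coda, so it is open.

open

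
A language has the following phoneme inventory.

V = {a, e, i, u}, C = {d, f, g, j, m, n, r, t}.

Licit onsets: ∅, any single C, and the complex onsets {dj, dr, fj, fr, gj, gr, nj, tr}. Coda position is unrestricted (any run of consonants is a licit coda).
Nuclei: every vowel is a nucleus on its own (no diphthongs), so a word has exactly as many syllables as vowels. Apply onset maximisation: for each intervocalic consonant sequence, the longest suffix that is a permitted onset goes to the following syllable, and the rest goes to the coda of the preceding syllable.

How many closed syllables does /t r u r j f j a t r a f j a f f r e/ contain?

Nuclei (vowels): u, a, a, a, e → 5 syllables.
Between /u/ (V1) and /a/ (V2): /rjfj/; trying suffixes from longest down, /fj/ is the first permitted one, so coda /rj/ | onset /fj/.
Between /a/ (V2) and /a/ (V3): cluster /tr/ — /tr/ is itself a permitted onset, so the whole cluster goes right; preceding coda = ∅.
Between /a/ (V3) and /a/ (V4): cluster /fj/ — /fj/ is itself a permitted onset, so the whole cluster goes right; preceding coda = ∅.
Between /a/ (V4) and /e/ (V5): /ffr/ splits as /f/ + /fr/ (/fr/ is the longest suffix that is a licit onset).
Result: trurj.fja.tra.fjaf.fre.
Classifying each syllable: /trurj/ (closed), /fja/ (open), /tra/ (open), /fjaf/ (closed), /fre/ (open).
Closed syllables: 2.

2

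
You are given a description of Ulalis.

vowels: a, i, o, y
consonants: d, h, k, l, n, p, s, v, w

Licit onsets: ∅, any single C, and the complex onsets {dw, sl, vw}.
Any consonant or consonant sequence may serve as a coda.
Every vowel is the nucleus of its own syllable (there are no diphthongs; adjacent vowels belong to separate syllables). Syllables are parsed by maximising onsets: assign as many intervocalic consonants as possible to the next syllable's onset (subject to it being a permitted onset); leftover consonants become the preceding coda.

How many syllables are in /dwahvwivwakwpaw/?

Nuclei (vowels): a, i, a, a → 4 syllables.

4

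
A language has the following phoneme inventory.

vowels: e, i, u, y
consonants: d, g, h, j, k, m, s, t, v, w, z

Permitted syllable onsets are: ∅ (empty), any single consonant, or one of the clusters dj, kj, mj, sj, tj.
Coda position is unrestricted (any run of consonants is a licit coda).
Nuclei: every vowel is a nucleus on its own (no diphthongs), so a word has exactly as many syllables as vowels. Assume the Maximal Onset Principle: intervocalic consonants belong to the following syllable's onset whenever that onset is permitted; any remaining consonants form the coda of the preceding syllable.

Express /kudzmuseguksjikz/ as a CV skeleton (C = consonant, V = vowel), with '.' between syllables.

Nuclei (vowels): u, u, e, u, i → 5 syllables.
/u…u/ gap (V1→V2): /dzm/ splits as /dz/ + /m/ (/m/ is the longest suffix that is a licit onset).
/u…e/ gap (V2→V3): /s/ is a single consonant, so it becomes the next onset.
/e…u/ gap (V3→V4): just /g/ — single C goes to the following onset.
/u…i/ gap (V4→V5): cluster /ksj/ — the longest permitted-onset suffix is /sj/; onset = /sj/, preceding coda = /k/.
Syllabification: kudz.mu.se.guk.sjikz.
Mapping each syllable to C/V: /kudz/ → CVCC, /mu/ → CV, /se/ → CV, /guk/ → CVC, /sjikz/ → CCVCC.

CVCC.CV.CV.CVC.CCVCC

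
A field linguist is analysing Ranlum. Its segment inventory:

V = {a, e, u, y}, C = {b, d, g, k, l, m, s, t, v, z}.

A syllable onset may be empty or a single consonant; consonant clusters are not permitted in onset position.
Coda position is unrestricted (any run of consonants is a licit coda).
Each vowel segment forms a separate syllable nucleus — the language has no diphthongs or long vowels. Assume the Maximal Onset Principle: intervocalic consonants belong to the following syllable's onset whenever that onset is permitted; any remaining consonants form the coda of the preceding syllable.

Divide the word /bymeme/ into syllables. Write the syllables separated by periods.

by.me.me

Nuclei (vowels): y, e, e → 3 syllables.
Between /y/ (V1) and /e/ (V2): /m/ → onset of the next syllable (single consonants are always licit onsets).
Between /e/ (V2) and /e/ (V3): /m/ is a single consonant, so it becomes the next onset.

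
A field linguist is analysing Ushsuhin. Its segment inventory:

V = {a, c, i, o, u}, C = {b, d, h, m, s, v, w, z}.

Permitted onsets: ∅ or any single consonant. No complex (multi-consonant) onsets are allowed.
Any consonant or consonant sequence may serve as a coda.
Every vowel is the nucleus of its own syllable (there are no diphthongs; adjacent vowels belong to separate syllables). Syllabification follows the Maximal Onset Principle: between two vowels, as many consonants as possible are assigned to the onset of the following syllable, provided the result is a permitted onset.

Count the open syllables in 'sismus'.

0

Vowels present: i, u; each is a nucleus, giving 2 syllables.
σ1/σ2 boundary: /sm/; trying suffixes from longest down, /m/ is the first permitted one, so coda /s/ | onset /m/.
Putting it together: sis.mus.
Classifying each syllable: /sis/ (closed), /mus/ (closed).
Open syllables: 0.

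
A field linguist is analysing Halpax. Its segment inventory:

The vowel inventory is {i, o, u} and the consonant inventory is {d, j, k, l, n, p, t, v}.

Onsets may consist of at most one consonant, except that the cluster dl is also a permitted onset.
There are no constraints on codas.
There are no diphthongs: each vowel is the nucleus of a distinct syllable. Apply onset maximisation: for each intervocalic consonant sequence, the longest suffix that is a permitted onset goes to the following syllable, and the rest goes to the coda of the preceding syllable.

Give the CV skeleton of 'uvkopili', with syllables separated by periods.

VC.CV.CV.CV

Nuclei (vowels): u, o, i, i → 4 syllables.
σ1/σ2 boundary: /vk/ splits as /v/ + /k/ (/k/ is the longest suffix that is a licit onset).
σ2/σ3 boundary: /p/ → onset of the next syllable (single consonants are always licit onsets).
σ3/σ4 boundary: /l/ → onset of the next syllable (single consonants are always licit onsets).
Putting it together: uv.ko.pi.li.
Mapping each syllable to C/V: /uv/ → VC, /ko/ → CV, /pi/ → CV, /li/ → CV.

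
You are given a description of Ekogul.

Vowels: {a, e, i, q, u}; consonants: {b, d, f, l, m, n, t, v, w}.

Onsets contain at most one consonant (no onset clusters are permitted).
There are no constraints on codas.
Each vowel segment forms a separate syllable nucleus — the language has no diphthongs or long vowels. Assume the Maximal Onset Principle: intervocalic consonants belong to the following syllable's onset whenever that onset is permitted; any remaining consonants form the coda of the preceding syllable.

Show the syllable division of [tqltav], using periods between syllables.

The vowels are q, a — 2 nuclei, so 2 syllables.
Between /q/ (V1) and /a/ (V2): /lt/ — longest licit onset from the right is /t/, leaving /l/ as coda.

tql.tav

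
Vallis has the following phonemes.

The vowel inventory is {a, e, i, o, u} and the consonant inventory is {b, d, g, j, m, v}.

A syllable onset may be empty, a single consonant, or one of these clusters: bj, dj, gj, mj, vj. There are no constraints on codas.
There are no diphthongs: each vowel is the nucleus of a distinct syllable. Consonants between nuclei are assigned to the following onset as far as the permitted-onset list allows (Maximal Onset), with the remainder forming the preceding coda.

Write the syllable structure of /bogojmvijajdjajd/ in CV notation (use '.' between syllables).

Vowels present: o, o, i, a, a; each is a nucleus, giving 5 syllables.
V1 /o/ – V2 /o/: just /g/ — single C goes to the following onset.
V2 /o/ – V3 /i/: /jmv/; trying suffixes from longest down, /v/ is the first permitted one, so coda /jm/ | onset /v/.
V3 /i/ – V4 /a/: /j/ is a single consonant, so it becomes the next onset.
V4 /a/ – V5 /a/: /jdj/; trying suffixes from longest down, /dj/ is the first permitted one, so coda /j/ | onset /dj/.
Putting it together: bo.gojm.vi.jaj.djajd.
Mapping each syllable to C/V: /bo/ → CV, /gojm/ → CVCC, /vi/ → CV, /jaj/ → CVC, /djajd/ → CCVCC.

CV.CVCC.CV.CVC.CCVCC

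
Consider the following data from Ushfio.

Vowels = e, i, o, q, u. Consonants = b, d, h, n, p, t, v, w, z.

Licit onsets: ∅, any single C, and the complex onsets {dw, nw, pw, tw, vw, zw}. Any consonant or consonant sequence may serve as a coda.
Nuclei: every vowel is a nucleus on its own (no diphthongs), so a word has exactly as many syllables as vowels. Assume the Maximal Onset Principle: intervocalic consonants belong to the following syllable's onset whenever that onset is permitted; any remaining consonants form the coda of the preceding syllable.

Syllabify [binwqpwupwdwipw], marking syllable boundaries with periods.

bi.nwq.pwupw.dwipw

Vowels present: i, q, u, i; each is a nucleus, giving 4 syllables.
σ1/σ2 boundary: /nw/ is a licit onset in full, so it all attaches to the next syllable.
σ2/σ3 boundary: /pw/ — entire cluster is a permitted onset → onset /pw/, coda ∅.
σ3/σ4 boundary: /pwdw/; trying suffixes from longest down, /dw/ is the first permitted one, so coda /pw/ | onset /dw/.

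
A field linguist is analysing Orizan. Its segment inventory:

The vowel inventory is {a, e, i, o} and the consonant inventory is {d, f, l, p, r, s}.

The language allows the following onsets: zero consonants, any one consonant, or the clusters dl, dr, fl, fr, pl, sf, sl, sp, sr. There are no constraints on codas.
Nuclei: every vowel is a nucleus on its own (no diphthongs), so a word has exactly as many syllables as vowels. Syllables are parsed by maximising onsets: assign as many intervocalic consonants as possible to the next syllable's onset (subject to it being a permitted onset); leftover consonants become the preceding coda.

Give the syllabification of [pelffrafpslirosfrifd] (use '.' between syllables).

pelf.frafp.sli.ros.frifd

The vowels are e, a, i, o, i — 5 nuclei, so 5 syllables.
Between /e/ (V1) and /a/ (V2): cluster /lffr/ — the longest permitted-onset suffix is /fr/; onset = /fr/, preceding coda = /lf/.
Between /a/ (V2) and /i/ (V3): /fpsl/; trying suffixes from longest down, /sl/ is the first permitted one, so coda /fp/ | onset /sl/.
Between /i/ (V3) and /o/ (V4): /r/ → onset of the next syllable (single consonants are always licit onsets).
Between /o/ (V4) and /i/ (V5): /sfr/; trying suffixes from longest down, /fr/ is the first permitted one, so coda /s/ | onset /fr/.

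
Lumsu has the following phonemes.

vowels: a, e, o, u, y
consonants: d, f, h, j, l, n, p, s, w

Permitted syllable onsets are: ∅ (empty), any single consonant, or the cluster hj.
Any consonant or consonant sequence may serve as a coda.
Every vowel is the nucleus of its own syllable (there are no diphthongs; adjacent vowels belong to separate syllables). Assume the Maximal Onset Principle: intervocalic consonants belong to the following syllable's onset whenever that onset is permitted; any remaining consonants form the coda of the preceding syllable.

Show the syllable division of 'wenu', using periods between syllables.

we.nu

Nuclei (vowels): e, u → 2 syllables.
Between /e/ (V1) and /u/ (V2): /n/ is a single consonant, so it becomes the next onset.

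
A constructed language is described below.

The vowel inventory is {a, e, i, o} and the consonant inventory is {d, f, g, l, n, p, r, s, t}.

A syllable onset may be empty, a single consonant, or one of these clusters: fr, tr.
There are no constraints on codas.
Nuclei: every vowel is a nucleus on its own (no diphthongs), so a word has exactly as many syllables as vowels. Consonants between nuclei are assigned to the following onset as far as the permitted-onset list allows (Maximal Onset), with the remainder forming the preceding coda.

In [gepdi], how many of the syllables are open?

1

Vowels present: e, i; each is a nucleus, giving 2 syllables.
/e…i/ gap (V1→V2): cluster /pd/ — the longest permitted-onset suffix is /d/; onset = /d/, preceding coda = /p/.
Syllabification: gep.di.
Classifying each syllable: /gep/ (closed), /di/ (open).
Open syllables: 1.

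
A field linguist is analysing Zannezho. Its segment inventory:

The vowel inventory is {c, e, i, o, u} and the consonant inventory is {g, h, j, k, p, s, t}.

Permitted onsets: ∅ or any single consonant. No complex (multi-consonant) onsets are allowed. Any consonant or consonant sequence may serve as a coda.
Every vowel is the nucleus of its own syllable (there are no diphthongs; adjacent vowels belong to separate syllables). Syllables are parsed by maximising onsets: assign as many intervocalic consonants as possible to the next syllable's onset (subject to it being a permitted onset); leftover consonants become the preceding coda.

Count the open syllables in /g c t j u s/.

The vowels are c, u — 2 nuclei, so 2 syllables.
V1 /c/ – V2 /u/: /tj/ — longest licit onset from the right is /j/, leaving /t/ as coda.
So the parse is gct.jus.
Classifying each syllable: /gct/ (closed), /jus/ (closed).
Open syllables: 0.

0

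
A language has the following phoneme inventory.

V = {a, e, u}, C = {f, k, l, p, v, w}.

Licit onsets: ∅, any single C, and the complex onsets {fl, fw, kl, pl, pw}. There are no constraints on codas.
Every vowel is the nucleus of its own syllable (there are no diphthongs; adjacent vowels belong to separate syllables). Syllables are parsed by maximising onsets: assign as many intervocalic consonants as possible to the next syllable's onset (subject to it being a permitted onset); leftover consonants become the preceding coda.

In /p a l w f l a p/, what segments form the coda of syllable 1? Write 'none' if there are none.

lw

Vowels present: a, a; each is a nucleus, giving 2 syllables.
σ1/σ2 boundary: cluster /lwfl/ — the longest permitted-onset suffix is /fl/; onset = /fl/, preceding coda = /lw/.
So the parse is palw.flap.
Syllable 1 is /palw/: onset /p/, nucleus /a/, coda /lw/.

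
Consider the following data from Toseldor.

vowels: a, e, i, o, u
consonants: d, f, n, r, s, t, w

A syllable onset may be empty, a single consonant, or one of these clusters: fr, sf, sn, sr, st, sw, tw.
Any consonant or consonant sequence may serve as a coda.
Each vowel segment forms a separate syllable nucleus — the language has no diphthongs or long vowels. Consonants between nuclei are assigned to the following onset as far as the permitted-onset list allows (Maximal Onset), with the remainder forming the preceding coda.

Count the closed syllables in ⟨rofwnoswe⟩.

The vowels are o, o, e — 3 nuclei, so 3 syllables.
Between /o/ (V1) and /o/ (V2): /fwn/ splits as /fw/ + /n/ (/n/ is the longest suffix that is a licit onset).
Between /o/ (V2) and /e/ (V3): cluster /sw/ — /sw/ is itself a permitted onset, so the whole cluster goes right; preceding coda = ∅.
Putting it together: rofw.no.swe.
Classifying each syllable: /rofw/ (closed), /no/ (open), /swe/ (open).
Closed syllables: 1.

1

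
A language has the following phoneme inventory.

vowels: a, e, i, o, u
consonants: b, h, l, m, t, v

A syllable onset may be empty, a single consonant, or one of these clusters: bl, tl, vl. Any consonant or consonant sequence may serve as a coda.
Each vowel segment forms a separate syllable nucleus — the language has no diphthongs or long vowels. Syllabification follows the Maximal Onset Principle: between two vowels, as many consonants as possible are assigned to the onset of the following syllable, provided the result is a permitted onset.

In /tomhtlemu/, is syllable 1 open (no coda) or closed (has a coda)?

closed

The vowels are o, e, u — 3 nuclei, so 3 syllables.
/o…e/ gap (V1→V2): /mhtl/ — longest licit onset from the right is /tl/, leaving /mh/ as coda.
/e…u/ gap (V2→V3): just /m/ — single C goes to the following onset.
So the parse is tomh.tle.mu.
Syllable 1 is /tomh/ with coda /mh/, so it is closed.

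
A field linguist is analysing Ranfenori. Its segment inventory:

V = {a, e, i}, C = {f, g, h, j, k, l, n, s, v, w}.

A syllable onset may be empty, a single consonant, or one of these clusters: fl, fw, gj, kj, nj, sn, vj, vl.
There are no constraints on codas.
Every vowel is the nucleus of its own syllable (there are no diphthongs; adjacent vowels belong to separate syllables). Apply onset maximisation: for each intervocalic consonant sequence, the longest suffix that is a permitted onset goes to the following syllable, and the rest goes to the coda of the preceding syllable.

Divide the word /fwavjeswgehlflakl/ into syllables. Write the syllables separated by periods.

fwa.vjesw.gehl.flakl

Nuclei (vowels): a, e, e, a → 4 syllables.
Between /a/ (V1) and /e/ (V2): cluster /vj/ — /vj/ is itself a permitted onset, so the whole cluster goes right; preceding coda = ∅.
Between /e/ (V2) and /e/ (V3): /swg/; trying suffixes from longest down, /g/ is the first permitted one, so coda /sw/ | onset /g/.
Between /e/ (V3) and /a/ (V4): cluster /hlfl/ — the longest permitted-onset suffix is /fl/; onset = /fl/, preceding coda = /hl/.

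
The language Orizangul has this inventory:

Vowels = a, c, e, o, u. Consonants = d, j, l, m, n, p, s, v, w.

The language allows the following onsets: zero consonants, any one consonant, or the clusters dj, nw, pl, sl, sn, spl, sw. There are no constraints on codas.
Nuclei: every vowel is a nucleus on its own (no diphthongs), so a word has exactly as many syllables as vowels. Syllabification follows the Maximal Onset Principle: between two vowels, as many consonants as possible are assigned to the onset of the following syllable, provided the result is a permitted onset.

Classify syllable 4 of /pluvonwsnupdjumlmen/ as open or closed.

The vowels are u, o, u, u, e — 5 nuclei, so 5 syllables.
V1 /u/ – V2 /o/: /v/ → onset of the next syllable (single consonants are always licit onsets).
V2 /o/ – V3 /u/: /nwsn/; trying suffixes from longest down, /sn/ is the first permitted one, so coda /nw/ | onset /sn/.
V3 /u/ – V4 /u/: /pdj/ — longest licit onset from the right is /dj/, leaving /p/ as coda.
V4 /u/ – V5 /e/: /mlm/ — longest licit onset from the right is /m/, leaving /ml/ as coda.
So the parse is plu.vonw.snup.djuml.men.
Syllable 4 is /djuml/ with coda /ml/, so it is closed.

closed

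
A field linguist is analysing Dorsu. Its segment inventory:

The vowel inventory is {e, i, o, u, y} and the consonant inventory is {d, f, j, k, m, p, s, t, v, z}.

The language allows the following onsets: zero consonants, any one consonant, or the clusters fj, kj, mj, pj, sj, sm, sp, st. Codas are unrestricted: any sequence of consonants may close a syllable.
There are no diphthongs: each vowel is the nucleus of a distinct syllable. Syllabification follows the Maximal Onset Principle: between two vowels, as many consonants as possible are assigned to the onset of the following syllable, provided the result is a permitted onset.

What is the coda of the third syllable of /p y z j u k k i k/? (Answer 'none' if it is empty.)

The vowels are y, u, i — 3 nuclei, so 3 syllables.
Between /y/ (V1) and /u/ (V2): /zj/; trying suffixes from longest down, /j/ is the first permitted one, so coda /z/ | onset /j/.
Between /u/ (V2) and /i/ (V3): /kk/ — longest licit onset from the right is /k/, leaving /k/ as coda.
So the parse is pyz.juk.kik.
Syllable 3 is /kik/: onset /k/, nucleus /i/, coda /k/.

k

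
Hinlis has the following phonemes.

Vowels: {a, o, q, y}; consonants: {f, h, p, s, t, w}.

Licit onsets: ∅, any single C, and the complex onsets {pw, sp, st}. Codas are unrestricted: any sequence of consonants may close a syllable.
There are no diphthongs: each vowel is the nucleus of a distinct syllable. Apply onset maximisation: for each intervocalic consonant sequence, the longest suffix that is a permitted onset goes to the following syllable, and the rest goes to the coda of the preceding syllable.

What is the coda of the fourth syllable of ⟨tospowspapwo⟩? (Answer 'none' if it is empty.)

The vowels are o, o, a, o — 4 nuclei, so 4 syllables.
σ1/σ2 boundary: /sp/ — entire cluster is a permitted onset → onset /sp/, coda ∅.
σ2/σ3 boundary: cluster /wsp/ — the longest permitted-onset suffix is /sp/; onset = /sp/, preceding coda = /w/.
σ3/σ4 boundary: cluster /pw/ — /pw/ is itself a permitted onset, so the whole cluster goes right; preceding coda = ∅.
Result: to.spow.spa.pwo.
Syllable 4 is /pwo/: onset /pw/, nucleus /o/, coda ∅.

none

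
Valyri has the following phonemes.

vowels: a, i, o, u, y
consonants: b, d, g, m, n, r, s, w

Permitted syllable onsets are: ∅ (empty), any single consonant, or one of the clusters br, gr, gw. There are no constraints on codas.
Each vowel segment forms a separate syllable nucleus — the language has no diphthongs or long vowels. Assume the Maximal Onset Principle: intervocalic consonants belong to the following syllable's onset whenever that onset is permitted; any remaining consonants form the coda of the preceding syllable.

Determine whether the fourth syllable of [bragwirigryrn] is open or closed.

The vowels are a, i, i, y — 4 nuclei, so 4 syllables.
σ1/σ2 boundary: cluster /gw/ — /gw/ is itself a permitted onset, so the whole cluster goes right; preceding coda = ∅.
σ2/σ3 boundary: /r/ → onset of the next syllable (single consonants are always licit onsets).
σ3/σ4 boundary: /gr/ is a licit onset in full, so it all attaches to the next syllable.
Syllabification: bra.gwi.ri.gryrn.
Syllable 4 is /gryrn/ with coda /rn/, so it is closed.

closed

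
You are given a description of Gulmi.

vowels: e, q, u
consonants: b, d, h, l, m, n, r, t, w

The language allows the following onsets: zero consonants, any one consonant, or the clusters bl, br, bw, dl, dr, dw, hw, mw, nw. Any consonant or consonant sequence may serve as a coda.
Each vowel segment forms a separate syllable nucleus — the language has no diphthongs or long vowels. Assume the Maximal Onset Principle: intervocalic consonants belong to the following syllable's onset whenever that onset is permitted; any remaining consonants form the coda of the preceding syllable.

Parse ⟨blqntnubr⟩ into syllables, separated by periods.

Vowels present: q, u; each is a nucleus, giving 2 syllables.
σ1/σ2 boundary: cluster /ntn/ — the longest permitted-onset suffix is /n/; onset = /n/, preceding coda = /nt/.

blqnt.nubr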